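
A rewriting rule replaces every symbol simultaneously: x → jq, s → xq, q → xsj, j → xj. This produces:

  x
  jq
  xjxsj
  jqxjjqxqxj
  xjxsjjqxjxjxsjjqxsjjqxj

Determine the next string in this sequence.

Rewriting the 23 symbols of xjxsjjqxjxjxsjjqxsjjqxj one by one yields jq xj jq xq xj xj xsj jq xj jq xj jq xq xj xj xsj jq xq xj xj xsj jq xj; concatenated:

jqxjjqxqxjxjxsjjqxjjqxjjqxqxjxjxsjjqxqxjxjxsjjqxj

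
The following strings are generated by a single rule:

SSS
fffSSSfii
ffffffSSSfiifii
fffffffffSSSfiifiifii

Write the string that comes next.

Every step adds fff to the front and fii to the end of the previous string.
So the next term is fff·fffffffffSSSfiifiifii·fii.

ffffffffffffSSSfiifiifiifii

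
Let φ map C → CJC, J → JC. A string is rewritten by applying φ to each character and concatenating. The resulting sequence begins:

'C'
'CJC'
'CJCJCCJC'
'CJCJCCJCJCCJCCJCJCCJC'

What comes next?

Replace each of the 21 characters of CJCJCCJCJCCJCCJCJCCJC in place — CJC JC CJC JC CJC CJC JC CJC JC CJC CJC JC CJC CJC JC CJC JC CJC CJC JC CJC — and concatenate.

CJCJCCJCJCCJCCJCJCCJCJCCJCCJCJCCJCCJCJCCJCJCCJCCJCJCCJC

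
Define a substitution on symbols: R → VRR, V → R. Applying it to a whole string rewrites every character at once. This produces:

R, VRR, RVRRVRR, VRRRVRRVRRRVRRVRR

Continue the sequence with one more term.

Rewriting the 17 symbols of VRRRVRRVRRRVRRVRR one by one yields R VRR VRR VRR R VRR VRR R VRR VRR VRR R VRR VRR R VRR VRR; concatenated:

RVRRVRRVRRRVRRVRRRVRRVRRVRRRVRRVRRRVRRVRR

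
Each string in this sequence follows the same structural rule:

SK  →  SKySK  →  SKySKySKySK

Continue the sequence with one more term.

SKySKySKySKySKySKySKySK

s(k+1) = s(k)·y·s(k) — each term doubles the last with 'y' between the halves.
One more doubling of SKySKySKySK gives the answer.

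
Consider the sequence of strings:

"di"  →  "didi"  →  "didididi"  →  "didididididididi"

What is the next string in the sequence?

Every step duplicates the string.
Doubling didididididididi:

didididididididididididididididi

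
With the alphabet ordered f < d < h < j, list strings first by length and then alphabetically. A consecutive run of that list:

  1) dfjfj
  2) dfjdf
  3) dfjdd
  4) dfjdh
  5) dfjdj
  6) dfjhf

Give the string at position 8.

Advancing 2 positions from dfjhf through dfjhf → dfjhd reaches term 8.

dfjhh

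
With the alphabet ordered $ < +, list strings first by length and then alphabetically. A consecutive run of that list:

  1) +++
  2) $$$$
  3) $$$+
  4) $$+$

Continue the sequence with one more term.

Find the rightmost character of $$+$ below +, bump it to the next letter, and reset everything to its right to $.

$$++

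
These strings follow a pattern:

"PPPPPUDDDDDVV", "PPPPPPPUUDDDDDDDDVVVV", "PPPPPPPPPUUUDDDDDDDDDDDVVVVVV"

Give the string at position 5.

PPPPPPPPPPPPPUUUUUDDDDDDDDDDDDDDDDDVVVVVVVVVV

Reading off run lengths: P runs 5, 7, 9; U runs 1, 2, 3; D runs 5, 8, 11; V runs 2, 4, 6 — each is linear in n (n = 1, 2, …).
Setting n = 5 gives 13, 5, 17, 10 characters in each block.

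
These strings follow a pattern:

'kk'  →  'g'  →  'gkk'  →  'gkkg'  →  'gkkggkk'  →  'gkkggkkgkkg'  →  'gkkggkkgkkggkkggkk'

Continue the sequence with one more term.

From term 3 onward, concatenate the last term with the second-to-last: g·kk = gkk, gkk·g = gkkg, …
So term 8 is gkkggkkgkkggkkggkk·gkkggkkgkkg.

gkkggkkgkkggkkggkkgkkggkkgkkg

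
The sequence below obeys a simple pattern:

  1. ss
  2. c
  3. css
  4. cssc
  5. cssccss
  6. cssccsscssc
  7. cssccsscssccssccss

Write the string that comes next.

Each term (from the third on) is the previous term followed by the one before it: term 3 = c·ss = css.
The next term joins cssccsscssccssccss and cssccsscssc.

cssccsscssccssccsscssccsscssc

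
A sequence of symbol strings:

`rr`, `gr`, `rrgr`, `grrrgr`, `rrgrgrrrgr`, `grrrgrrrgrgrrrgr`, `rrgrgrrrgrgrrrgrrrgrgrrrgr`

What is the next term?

grrrgrrrgrgrrrgrrrgrgrrrgrgrrrgrrrgrgrrrgr

This is a Fibonacci-style word recurrence s(k) = s(k−2)·s(k−1): e.g. rr·gr = rrgr.
So term 8 is grrrgrrrgrgrrrgr·rrgrgrrrgrgrrrgrrrgrgrrrgr.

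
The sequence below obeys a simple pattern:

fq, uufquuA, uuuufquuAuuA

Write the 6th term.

s(k+1) = uu·s(k)·uuA, so each term gains uu as a prefix and uuA as a suffix.
From uuuufquuAuuA, 3 further steps: uuuufquuAuuA → uuuuuufquuAuuAuuA → uuuuuuuufquuAuuAuuAuuA → (answer).

uuuuuuuuuufquuAuuAuuAuuAuuA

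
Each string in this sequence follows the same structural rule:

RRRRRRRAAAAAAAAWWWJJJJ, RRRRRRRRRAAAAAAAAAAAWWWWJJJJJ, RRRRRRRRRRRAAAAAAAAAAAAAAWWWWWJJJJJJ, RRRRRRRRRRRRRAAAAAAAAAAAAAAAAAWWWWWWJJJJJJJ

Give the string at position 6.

Term n consists of 2n+1 R's, followed by 3n-1 A's, followed by n W's, followed by n+1 J's, where the shown terms are n = 3, 4, 5, 6.
Setting n = 8 gives 17, 23, 8, 9 characters in each block.

RRRRRRRRRRRRRRRRRAAAAAAAAAAAAAAAAAAAAAAAWWWWWWWWJJJJJJJJJ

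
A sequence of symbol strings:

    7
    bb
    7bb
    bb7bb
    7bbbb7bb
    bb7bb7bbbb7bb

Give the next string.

Each term (from the third on) is the two preceding terms concatenated in order: term 3 = 7·bb = 7bb.
So term 7 is 7bbbb7bb·bb7bb7bbbb7bb.

7bbbb7bbbb7bb7bbbb7bb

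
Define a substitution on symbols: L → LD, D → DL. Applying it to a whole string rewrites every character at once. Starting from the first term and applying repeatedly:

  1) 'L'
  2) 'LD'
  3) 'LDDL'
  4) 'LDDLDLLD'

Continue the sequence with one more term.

Rewriting each symbol of LDDLDLLD: L→LD, D→DL, D→DL, L→LD, D→DL, L→LD, L→LD, D→DL, which concatenates to LD DL DL LD DL LD LD DL.

LDDLDLLDDLLDLDDL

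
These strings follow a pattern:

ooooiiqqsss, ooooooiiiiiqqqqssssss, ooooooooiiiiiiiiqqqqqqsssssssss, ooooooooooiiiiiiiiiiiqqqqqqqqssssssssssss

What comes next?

ooooooooooooiiiiiiiiiiiiiiqqqqqqqqqqsssssssssssssss

Reading off run lengths: o runs 4, 6, 8, 10; i runs 2, 5, 8, 11; q runs 2, 4, 6, 8; s runs 3, 6, 9, 12 — each is linear in n (n = 1, 2, …).
For the next term, n = 5, so the run lengths are 12, 14, 10, 15.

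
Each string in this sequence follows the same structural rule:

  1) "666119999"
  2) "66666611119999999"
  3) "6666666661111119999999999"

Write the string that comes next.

Term n consists of 3n 6's, followed by 2n 1's, followed by 3n+1 9's (n = 1, 2, …).
For the next term, n = 4, so the run lengths are 12, 8, 13.

666666666666111111119999999999999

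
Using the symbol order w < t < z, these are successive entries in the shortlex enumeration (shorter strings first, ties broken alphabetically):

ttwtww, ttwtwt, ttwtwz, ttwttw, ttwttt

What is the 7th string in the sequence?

ttwtzw

Stepping forward 2 times from ttwttt: ttwttt → ttwttz, then the target.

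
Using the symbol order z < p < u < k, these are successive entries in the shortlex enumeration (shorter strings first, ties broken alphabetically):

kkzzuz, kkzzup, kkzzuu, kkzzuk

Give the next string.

The successor of kkzzuk increments the rightmost position that isn't already k and resets every position after it to z.

kkzzkz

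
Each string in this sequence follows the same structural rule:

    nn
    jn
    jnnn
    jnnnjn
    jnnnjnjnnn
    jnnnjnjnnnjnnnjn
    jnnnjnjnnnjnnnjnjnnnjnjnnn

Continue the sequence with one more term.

jnnnjnjnnnjnnnjnjnnnjnjnnnjnnnjnjnnnjnnnjn

This is a Fibonacci-style word recurrence s(k) = s(k−1)·s(k−2): e.g. jn·nn = jnnn.
So term 8 is jnnnjnjnnnjnnnjnjnnnjnjnnn·jnnnjnjnnnjnnnjn.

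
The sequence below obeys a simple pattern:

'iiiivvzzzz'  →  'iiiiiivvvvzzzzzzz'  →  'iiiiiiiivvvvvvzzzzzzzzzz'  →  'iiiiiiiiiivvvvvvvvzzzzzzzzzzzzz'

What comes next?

iiiiiiiiiiiivvvvvvvvvvzzzzzzzzzzzzzzzz

The n-th term is 2n+2 i's then 2n v's then 3n+1 z's (n = 1, 2, …).
At n = 5 the blocks have lengths 12, 10, 16.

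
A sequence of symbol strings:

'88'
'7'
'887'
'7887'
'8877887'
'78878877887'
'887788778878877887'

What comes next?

This is a Fibonacci-style word recurrence s(k) = s(k−2)·s(k−1): e.g. 88·7 = 887.
The next term joins 78878877887 and 887788778878877887.

78878877887887788778878877887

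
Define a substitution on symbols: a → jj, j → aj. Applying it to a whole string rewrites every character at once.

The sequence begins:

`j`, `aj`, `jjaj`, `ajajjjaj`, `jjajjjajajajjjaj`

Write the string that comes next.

Replace each of the 16 characters of jjajjjajajajjjaj in place — aj aj jj aj aj aj jj aj jj aj jj aj aj aj jj aj — and concatenate.

ajajjjajajajjjajjjajjjajajajjjaj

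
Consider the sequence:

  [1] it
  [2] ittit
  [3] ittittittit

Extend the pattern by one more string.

ittittittittittittittit

Each string is two copies of the previous one joined by 't'.
So the next term is two copies of ittittittit with 't' between the halves.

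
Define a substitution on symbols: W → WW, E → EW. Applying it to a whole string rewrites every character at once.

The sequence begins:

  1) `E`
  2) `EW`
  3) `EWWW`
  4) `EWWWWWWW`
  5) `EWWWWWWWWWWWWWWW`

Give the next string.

Rewriting the 16 symbols of EWWWWWWWWWWWWWWW one by one yields EW WW WW WW WW WW WW WW WW WW WW WW WW WW WW WW; concatenated:

EWWWWWWWWWWWWWWWWWWWWWWWWWWWWWWW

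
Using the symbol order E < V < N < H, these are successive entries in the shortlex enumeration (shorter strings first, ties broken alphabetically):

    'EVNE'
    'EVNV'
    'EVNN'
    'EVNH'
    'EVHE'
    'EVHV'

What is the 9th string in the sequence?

ENEE

Continuing the enumeration 3 steps past EVHV: EVHV → EVHN → EVHH → (answer).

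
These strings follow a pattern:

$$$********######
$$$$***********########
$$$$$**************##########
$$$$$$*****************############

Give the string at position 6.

Each string has the form $^{n} *^{3n-1} #^{2n}, where the shown terms are n = 3, 4, 5, 6.
Setting n = 8 gives 8, 23, 16 characters in each block.

$$$$$$$$***********************################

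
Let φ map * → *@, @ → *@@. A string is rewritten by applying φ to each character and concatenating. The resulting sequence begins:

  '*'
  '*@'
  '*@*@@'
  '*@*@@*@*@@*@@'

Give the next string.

*@*@@*@*@@*@@*@*@@*@*@@*@@*@*@@*@@

Applying the rule to each of the 13 symbols of *@*@@*@*@@*@@ gives the pieces *@ *@@ *@ *@@ *@@ *@ *@@ *@ *@@ *@@ *@ *@@ *@@, which concatenate to the answer.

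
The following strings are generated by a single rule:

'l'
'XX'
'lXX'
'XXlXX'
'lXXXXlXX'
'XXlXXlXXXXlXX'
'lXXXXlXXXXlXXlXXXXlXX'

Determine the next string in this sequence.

Each term (from the third on) is the two preceding terms concatenated in order: term 3 = l·XX = lXX.
The next term joins XXlXXlXXXXlXX and lXXXXlXXXXlXXlXXXXlXX.

XXlXXlXXXXlXXlXXXXlXXXXlXXlXXXXlXX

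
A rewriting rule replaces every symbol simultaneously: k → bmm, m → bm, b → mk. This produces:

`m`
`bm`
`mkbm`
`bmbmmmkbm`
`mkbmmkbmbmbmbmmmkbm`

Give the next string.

bmbmmmkbmbmbmmmkbmmkbmmkbmmkbmbmbmbmmmkbm

Applying the rule to each of the 19 symbols of mkbmmkbmbmbmbmmmkbm gives the pieces bm bmm mk bm bm bmm mk bm mk bm mk bm mk bm bm bm bmm mk bm, which concatenate to the answer.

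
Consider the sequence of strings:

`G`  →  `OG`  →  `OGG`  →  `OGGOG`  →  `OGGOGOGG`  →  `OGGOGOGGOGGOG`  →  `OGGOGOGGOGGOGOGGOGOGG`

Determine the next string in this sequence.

OGGOGOGGOGGOGOGGOGOGGOGGOGOGGOGGOG

Each term (from the third on) is the previous term followed by the one before it: term 3 = OG·G = OGG.
So term 8 is OGGOGOGGOGGOGOGGOGOGG·OGGOGOGGOGGOG.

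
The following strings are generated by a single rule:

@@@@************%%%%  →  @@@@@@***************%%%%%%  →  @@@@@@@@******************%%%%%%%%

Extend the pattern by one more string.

@@@@@@@@@@*********************%%%%%%%%%%

Term n consists of 2n-2 @'s, followed by 3n+3 *'s, followed by 2n-2 %'s, where the shown terms are n = 3, 4, 5.
At n = 6 the blocks have lengths 10, 21, 10.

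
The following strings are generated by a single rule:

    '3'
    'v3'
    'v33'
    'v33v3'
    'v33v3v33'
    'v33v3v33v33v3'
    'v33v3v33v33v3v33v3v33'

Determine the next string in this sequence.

v33v3v33v33v3v33v3v33v33v3v33v33v3

This is a Fibonacci-style word recurrence s(k) = s(k−1)·s(k−2): e.g. v3·3 = v33.
So term 8 is v33v3v33v33v3v33v3v33·v33v3v33v33v3.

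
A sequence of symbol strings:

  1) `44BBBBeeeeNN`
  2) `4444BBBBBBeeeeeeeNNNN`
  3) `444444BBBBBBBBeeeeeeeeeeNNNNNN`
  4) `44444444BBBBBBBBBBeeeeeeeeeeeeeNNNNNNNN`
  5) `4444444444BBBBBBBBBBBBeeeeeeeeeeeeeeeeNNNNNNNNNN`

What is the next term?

The n-th term is 2n-2 4's then 2n B's then 3n-2 e's then 2n-2 N's, where the shown terms are n = 2, 3, 4, 5, 6.
At n = 7 the blocks have lengths 12, 14, 19, 12.

444444444444BBBBBBBBBBBBBBeeeeeeeeeeeeeeeeeeeNNNNNNNNNNNN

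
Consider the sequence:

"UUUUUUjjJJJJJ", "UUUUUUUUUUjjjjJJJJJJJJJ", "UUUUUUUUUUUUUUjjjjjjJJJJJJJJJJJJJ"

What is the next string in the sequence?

UUUUUUUUUUUUUUUUUUjjjjjjjjJJJJJJJJJJJJJJJJJ

Each string has the form U^{4n+2} j^{2n} J^{4n+1} (n = 1, 2, …).
For the next term, n = 4, so the run lengths are 18, 8, 17.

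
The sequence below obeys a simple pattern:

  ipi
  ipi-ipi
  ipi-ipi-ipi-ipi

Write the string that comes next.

s(k+1) = s(k)·-·s(k) — each term doubles the last with '-' between the halves.
Doubling ipi-ipi-ipi-ipi with '-' between the halves:

ipi-ipi-ipi-ipi-ipi-ipi-ipi-ipi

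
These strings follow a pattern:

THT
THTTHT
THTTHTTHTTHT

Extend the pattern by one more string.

Every step duplicates the string.
So the next term is two copies of THTTHTTHTTHT.

THTTHTTHTTHTTHTTHTTHTTHT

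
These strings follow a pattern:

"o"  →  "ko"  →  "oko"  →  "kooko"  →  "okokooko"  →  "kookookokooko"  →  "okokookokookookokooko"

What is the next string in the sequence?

kookookokookookokookokookookokooko

Each term (from the third on) is the two preceding terms concatenated in order: term 3 = o·ko = oko.
So term 8 is kookookokooko·okokookokookookokooko.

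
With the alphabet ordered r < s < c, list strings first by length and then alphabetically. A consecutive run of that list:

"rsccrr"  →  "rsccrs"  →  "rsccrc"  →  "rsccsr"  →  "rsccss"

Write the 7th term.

rscccr

Advancing 2 positions from rsccss through rsccss → rsccsc reaches term 7.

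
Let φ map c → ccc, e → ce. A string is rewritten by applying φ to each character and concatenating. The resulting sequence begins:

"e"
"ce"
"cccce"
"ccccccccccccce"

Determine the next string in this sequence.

cccccccccccccccccccccccccccccccccccccccce

Replace each of the 14 characters of ccccccccccccce in place — ccc ccc ccc ccc ccc ccc ccc ccc ccc ccc ccc ccc ccc ce — and concatenate.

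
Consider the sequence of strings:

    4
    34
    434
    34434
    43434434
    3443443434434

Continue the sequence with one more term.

434344343443443434434

This is a Fibonacci-style word recurrence s(k) = s(k−2)·s(k−1): e.g. 4·34 = 434.
So term 7 is 43434434·3443443434434.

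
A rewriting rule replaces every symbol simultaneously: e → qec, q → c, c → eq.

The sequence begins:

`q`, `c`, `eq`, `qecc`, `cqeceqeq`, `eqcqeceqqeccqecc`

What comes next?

Applying the rule to each of the 16 symbols of eqcqeceqqeccqecc gives the pieces qec c eq c qec eq qec c c qec eq eq c qec eq eq, which concatenate to the answer.

qecceqcqeceqqecccqeceqeqcqeceqeq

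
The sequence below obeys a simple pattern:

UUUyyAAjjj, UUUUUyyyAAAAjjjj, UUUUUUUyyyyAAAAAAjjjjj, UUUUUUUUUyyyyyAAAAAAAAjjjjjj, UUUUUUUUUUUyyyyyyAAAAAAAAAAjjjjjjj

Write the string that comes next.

Each string has the form U^{2n-1} y^{n} A^{2n-2} j^{n+1}, where the shown terms are n = 2, 3, 4, 5, 6.
For the next term, n = 7, so the run lengths are 13, 7, 12, 8.

UUUUUUUUUUUUUyyyyyyyAAAAAAAAAAAAjjjjjjjj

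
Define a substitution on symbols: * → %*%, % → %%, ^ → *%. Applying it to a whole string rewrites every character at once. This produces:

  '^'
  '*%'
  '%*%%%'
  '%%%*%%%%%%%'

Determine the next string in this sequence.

Apply φ to %%%*%%%%%%% symbol by symbol: %→%%, %→%%, %→%%, *→%*%, %→%%, %→%%, %→%%, %→%%, %→%%, %→%%, %→%%; joined: %% %% %% %*% %% %% %% %% %% %% %%.

%%%%%%%*%%%%%%%%%%%%%%%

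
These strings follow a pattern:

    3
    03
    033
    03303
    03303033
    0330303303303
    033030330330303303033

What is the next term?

0330303303303033030330330303303303

This is a Fibonacci-style word recurrence s(k) = s(k−1)·s(k−2): e.g. 03·3 = 033.
The next term joins 033030330330303303033 and 0330303303303.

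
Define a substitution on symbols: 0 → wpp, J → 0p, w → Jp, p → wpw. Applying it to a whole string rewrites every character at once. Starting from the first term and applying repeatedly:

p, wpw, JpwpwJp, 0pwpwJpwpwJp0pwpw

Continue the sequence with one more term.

wppwpwJpwpwJp0pwpwJpwpwJp0pwpwwppwpwJpwpwJp

Replace each of the 17 characters of 0pwpwJpwpwJp0pwpw in place — wpp wpw Jp wpw Jp 0p wpw Jp wpw Jp 0p wpw wpp wpw Jp wpw Jp — and concatenate.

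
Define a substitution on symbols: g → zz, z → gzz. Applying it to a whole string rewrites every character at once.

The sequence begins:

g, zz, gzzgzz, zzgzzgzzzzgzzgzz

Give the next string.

Rewriting the 16 symbols of zzgzzgzzzzgzzgzz one by one yields gzz gzz zz gzz gzz zz gzz gzz gzz gzz zz gzz gzz zz gzz gzz; concatenated:

gzzgzzzzgzzgzzzzgzzgzzgzzgzzzzgzzgzzzzgzzgzz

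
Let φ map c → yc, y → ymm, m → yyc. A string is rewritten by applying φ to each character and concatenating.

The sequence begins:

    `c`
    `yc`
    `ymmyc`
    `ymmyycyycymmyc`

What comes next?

Applying the rule to each of the 14 symbols of ymmyycyycymmyc gives the pieces ymm yyc yyc ymm ymm yc ymm ymm yc ymm yyc yyc ymm yc, which concatenate to the answer.

ymmyycyycymmymmycymmymmycymmyycyycymmyc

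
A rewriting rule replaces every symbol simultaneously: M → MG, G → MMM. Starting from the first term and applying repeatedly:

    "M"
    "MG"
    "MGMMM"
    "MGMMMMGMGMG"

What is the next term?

MGMMMMGMGMGMGMMMMGMMMMGMMM

Expanding MGMMMMGMGMG: M→MG, G→MMM, M→MG, M→MG, M→MG, M→MG, G→MMM, M→MG, G→MMM, M→MG, G→MMM. Concatenated: MG MMM MG MG MG MG MMM MG MMM MG MMM.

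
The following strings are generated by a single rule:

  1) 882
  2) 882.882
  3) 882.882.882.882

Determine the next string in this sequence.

882.882.882.882.882.882.882.882

Every step duplicates the string with '.' between the halves.
So the next term is two copies of 882.882.882.882 with '.' between the halves.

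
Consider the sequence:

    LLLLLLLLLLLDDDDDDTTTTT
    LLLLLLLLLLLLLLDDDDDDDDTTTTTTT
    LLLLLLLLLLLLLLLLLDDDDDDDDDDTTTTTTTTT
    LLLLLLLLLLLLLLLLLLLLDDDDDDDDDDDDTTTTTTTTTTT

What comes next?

LLLLLLLLLLLLLLLLLLLLLLLDDDDDDDDDDDDDDTTTTTTTTTTTTT

The n-th term is 3n+2 L's then 2n D's then 2n-1 T's, where the shown terms are n = 3, 4, 5, 6.
For the next term, n = 7, so the run lengths are 23, 14, 13.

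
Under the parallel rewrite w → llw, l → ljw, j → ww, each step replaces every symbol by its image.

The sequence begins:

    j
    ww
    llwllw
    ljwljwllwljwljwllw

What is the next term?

Rewriting the 18 symbols of ljwljwllwljwljwllw one by one yields ljw ww llw ljw ww llw ljw ljw llw ljw ww llw ljw ww llw ljw ljw llw; concatenated:

ljwwwllwljwwwllwljwljwllwljwwwllwljwwwllwljwljwllw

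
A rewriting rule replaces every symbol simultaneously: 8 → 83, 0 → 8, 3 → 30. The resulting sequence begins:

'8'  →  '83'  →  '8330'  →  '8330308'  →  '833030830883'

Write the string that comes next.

833030830883308838330

Rewriting each symbol of 833030830883: 8→83, 3→30, 3→30, 0→8, 3→30, 0→8, 8→83, 3→30, 0→8, 8→83, 8→83, 3→30, which concatenates to 83 30 30 8 30 8 83 30 8 83 83 30.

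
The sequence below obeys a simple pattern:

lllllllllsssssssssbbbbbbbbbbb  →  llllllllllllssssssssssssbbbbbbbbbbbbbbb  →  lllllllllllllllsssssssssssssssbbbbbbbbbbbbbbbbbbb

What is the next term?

Reading off run lengths: l runs 9, 12, 15; s runs 9, 12, 15; b runs 11, 15, 19 — each is linear in n, where the shown terms are n = 2, 3, 4.
Setting n = 5 gives 18, 18, 23 characters in each block.

llllllllllllllllllssssssssssssssssssbbbbbbbbbbbbbbbbbbbbbbb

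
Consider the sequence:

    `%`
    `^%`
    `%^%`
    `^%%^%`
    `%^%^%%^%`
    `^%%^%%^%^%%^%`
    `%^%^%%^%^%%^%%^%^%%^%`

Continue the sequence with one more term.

Each term (from the third on) is the two preceding terms concatenated in order: term 3 = %·^% = %^%.
Continuing: ^%%^%%^%^%%^% · %^%^%%^%^%%^%%^%^%%^% gives term 8.

^%%^%%^%^%%^%%^%^%%^%^%%^%%^%^%%^%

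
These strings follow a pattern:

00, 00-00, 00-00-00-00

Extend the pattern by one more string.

s(k+1) = s(k)·-·s(k) — each term doubles the last with '-' between the halves.
One more doubling of 00-00-00-00 gives the answer.

00-00-00-00-00-00-00-00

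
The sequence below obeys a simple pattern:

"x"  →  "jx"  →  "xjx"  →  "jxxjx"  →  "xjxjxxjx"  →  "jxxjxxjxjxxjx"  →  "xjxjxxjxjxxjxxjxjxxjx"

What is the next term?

jxxjxxjxjxxjxxjxjxxjxjxxjxxjxjxxjx

From term 3 onward, concatenate the second-to-last term with the last: x·jx = xjx, jx·xjx = jxxjx, …
So term 8 is jxxjxxjxjxxjx·xjxjxxjxjxxjxxjxjxxjx.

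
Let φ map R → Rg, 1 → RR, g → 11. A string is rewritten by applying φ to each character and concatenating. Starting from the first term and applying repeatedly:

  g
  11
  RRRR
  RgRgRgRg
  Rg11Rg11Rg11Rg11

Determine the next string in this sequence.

Rg11RRRRRg11RRRRRg11RRRRRg11RRRR

Replace each of the 16 characters of Rg11Rg11Rg11Rg11 in place — Rg 11 RR RR Rg 11 RR RR Rg 11 RR RR Rg 11 RR RR — and concatenate.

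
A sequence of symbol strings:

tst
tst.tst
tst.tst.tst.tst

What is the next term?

s(k+1) = s(k)·.·s(k) — each term doubles the last with '.' between the halves.
So the next term is two copies of tst.tst.tst.tst with '.' between the halves.

tst.tst.tst.tst.tst.tst.tst.tst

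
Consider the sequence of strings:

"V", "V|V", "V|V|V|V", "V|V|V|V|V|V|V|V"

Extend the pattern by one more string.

V|V|V|V|V|V|V|V|V|V|V|V|V|V|V|V

Every step duplicates the string with '|' between the halves.
So the next term is two copies of V|V|V|V|V|V|V|V with '|' between the halves.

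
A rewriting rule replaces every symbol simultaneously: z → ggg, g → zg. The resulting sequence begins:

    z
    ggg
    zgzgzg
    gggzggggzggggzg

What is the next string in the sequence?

φ(gggzggggzggggzg) expands symbol-by-symbol to zg zg zg ggg zg zg zg zg ggg zg zg zg zg ggg zg; joining the 15 pieces gives the next term.

zgzgzggggzgzgzgzggggzgzgzgzggggzg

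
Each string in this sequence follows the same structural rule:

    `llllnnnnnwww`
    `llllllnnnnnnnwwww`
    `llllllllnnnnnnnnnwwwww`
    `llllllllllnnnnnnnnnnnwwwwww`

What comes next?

Each string has the form l^{2n} n^{2n+1} w^{n+1}, where the shown terms are n = 2, 3, 4, 5.
For the next term, n = 6, so the run lengths are 12, 13, 7.

llllllllllllnnnnnnnnnnnnnwwwwwww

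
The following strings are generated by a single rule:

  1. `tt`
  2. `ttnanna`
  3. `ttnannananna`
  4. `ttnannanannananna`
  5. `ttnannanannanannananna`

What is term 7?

ttnannanannanannanannanannananna

The strings grow by a fixed suffix nanna each time.
From ttnannanannanannananna, 2 further steps: ttnannanannanannananna → ttnannanannanannanannananna → (answer).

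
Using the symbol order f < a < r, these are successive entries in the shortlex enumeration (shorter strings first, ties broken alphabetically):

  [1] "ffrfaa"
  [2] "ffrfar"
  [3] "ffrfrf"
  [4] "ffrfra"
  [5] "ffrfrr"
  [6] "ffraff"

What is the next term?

Find the rightmost character of ffraff below r, bump it to the next letter, and reset everything to its right to f.

ffrafa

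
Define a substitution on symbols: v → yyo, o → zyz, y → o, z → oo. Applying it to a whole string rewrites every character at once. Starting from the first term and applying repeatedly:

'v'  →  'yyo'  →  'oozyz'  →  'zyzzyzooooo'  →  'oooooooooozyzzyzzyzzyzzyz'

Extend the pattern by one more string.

Replace each of the 25 characters of oooooooooozyzzyzzyzzyzzyz in place — zyz zyz zyz zyz zyz zyz zyz zyz zyz zyz oo o oo oo o oo oo o oo oo o oo oo o oo — and concatenate.

zyzzyzzyzzyzzyzzyzzyzzyzzyzzyzooooooooooooooooooooooooo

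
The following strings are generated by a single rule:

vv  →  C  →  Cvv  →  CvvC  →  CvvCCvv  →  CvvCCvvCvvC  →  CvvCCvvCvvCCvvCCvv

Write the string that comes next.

CvvCCvvCvvCCvvCCvvCvvCCvvCvvC

From term 3 onward, concatenate the last term with the second-to-last: C·vv = Cvv, Cvv·C = CvvC, …
So term 8 is CvvCCvvCvvCCvvCCvv·CvvCCvvCvvC.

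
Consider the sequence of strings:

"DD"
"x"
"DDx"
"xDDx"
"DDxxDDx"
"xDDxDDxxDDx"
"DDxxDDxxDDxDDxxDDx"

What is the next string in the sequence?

This is a Fibonacci-style word recurrence s(k) = s(k−2)·s(k−1): e.g. DD·x = DDx.
Continuing: xDDxDDxxDDx · DDxxDDxxDDxDDxxDDx gives term 8.

xDDxDDxxDDxDDxxDDxxDDxDDxxDDx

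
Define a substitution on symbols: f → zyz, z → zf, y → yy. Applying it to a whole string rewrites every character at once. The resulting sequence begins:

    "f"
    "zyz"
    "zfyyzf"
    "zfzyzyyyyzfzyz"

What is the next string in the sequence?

zfzyzzfyyzfyyyyyyyyzfzyzzfyyzf

φ(zfzyzyyyyzfzyz) expands symbol-by-symbol to zf zyz zf yy zf yy yy yy yy zf zyz zf yy zf; joining the 14 pieces gives the next term.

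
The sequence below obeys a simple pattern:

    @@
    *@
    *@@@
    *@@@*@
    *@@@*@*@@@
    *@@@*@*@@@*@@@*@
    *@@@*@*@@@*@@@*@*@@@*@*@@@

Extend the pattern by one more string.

Each term (from the third on) is the previous term followed by the one before it: term 3 = *@·@@ = *@@@.
Continuing: *@@@*@*@@@*@@@*@*@@@*@*@@@ · *@@@*@*@@@*@@@*@ gives term 8.

*@@@*@*@@@*@@@*@*@@@*@*@@@*@@@*@*@@@*@@@*@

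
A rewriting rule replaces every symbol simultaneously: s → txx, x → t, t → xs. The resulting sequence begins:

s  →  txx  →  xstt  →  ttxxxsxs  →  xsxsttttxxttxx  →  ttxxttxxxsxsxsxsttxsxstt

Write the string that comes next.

Rewriting the 24 symbols of ttxxttxxxsxsxsxsttxsxstt one by one yields xs xs t t xs xs t t t txx t txx t txx t txx xs xs t txx t txx xs xs; concatenated:

xsxsttxsxsttttxxttxxttxxttxxxsxsttxxttxxxsxs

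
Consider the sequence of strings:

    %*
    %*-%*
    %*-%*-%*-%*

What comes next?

Each string is two copies of the previous one joined by '-'.
Doubling %*-%*-%*-%* with '-' between the halves:

%*-%*-%*-%*-%*-%*-%*-%*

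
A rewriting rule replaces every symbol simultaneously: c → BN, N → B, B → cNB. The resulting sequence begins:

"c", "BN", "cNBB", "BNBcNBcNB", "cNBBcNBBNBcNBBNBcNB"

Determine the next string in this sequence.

BNBcNBcNBBNBcNBcNBBcNBBNBcNBcNBBcNBBNBcNB

Replace each of the 19 characters of cNBBcNBBNBcNBBNBcNB in place — BN B cNB cNB BN B cNB cNB B cNB BN B cNB cNB B cNB BN B cNB — and concatenate.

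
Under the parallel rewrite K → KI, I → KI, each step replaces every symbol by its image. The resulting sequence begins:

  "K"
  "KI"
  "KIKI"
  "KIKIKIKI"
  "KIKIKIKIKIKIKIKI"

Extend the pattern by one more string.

Applying the rule to each of the 16 symbols of KIKIKIKIKIKIKIKI gives the pieces KI KI KI KI KI KI KI KI KI KI KI KI KI KI KI KI, which concatenate to the answer.

KIKIKIKIKIKIKIKIKIKIKIKIKIKIKIKI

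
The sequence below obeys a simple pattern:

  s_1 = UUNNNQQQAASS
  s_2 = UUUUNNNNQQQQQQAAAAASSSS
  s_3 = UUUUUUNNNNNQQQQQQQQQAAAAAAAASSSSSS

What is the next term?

Each string has the form U^{2n} N^{n+2} Q^{3n} A^{3n-1} S^{2n} (n = 1, 2, …).
Setting n = 4 gives 8, 6, 12, 11, 8 characters in each block.

UUUUUUUUNNNNNNQQQQQQQQQQQQAAAAAAAAAAASSSSSSSS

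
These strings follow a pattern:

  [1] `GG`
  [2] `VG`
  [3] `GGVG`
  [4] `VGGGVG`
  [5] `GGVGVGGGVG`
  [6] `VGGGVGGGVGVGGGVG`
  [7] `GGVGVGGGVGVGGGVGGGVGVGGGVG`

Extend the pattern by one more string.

VGGGVGGGVGVGGGVGGGVGVGGGVGVGGGVGGGVGVGGGVG

This is a Fibonacci-style word recurrence s(k) = s(k−2)·s(k−1): e.g. GG·VG = GGVG.
Continuing: VGGGVGGGVGVGGGVG · GGVGVGGGVGVGGGVGGGVGVGGGVG gives term 8.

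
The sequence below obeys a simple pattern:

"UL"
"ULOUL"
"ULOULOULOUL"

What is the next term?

Every step duplicates the string with 'O' between the halves.
Doubling ULOULOULOUL with 'O' between the halves:

ULOULOULOULOULOULOULOUL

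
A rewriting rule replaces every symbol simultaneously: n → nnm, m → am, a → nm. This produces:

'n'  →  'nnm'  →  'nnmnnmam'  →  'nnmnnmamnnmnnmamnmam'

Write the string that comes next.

Replace each of the 20 characters of nnmnnmamnnmnnmamnmam in place — nnm nnm am nnm nnm am nm am nnm nnm am nnm nnm am nm am nnm am nm am — and concatenate.

nnmnnmamnnmnnmamnmamnnmnnmamnnmnnmamnmamnnmamnmam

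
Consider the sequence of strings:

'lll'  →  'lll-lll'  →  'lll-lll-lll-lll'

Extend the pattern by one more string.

lll-lll-lll-lll-lll-lll-lll-lll

s(k+1) = s(k)·-·s(k) — each term doubles the last with '-' between the halves.
One more doubling of lll-lll-lll-lll gives the answer.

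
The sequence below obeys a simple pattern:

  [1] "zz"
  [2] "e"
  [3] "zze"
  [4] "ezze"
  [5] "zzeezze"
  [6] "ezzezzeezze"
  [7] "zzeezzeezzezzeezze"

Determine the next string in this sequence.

ezzezzeezzezzeezzeezzezzeezze

From term 3 onward, concatenate the second-to-last term with the last: zz·e = zze, e·zze = ezze, …
So term 8 is ezzezzeezze·zzeezzeezzezzeezze.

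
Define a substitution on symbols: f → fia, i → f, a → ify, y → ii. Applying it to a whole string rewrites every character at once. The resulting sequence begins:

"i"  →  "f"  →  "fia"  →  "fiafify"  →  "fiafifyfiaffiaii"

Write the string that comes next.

φ(fiafifyfiaffiaii) expands symbol-by-symbol to fia f ify fia f fia ii fia f ify fia fia f ify f f; joining the 16 pieces gives the next term.

fiafifyfiaffiaiifiafifyfiafiafifyff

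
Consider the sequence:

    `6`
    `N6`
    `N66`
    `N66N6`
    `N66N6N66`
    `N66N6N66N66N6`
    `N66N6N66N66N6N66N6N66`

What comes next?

N66N6N66N66N6N66N6N66N66N6N66N66N6

This is a Fibonacci-style word recurrence s(k) = s(k−1)·s(k−2): e.g. N6·6 = N66.
So term 8 is N66N6N66N66N6N66N6N66·N66N6N66N66N6.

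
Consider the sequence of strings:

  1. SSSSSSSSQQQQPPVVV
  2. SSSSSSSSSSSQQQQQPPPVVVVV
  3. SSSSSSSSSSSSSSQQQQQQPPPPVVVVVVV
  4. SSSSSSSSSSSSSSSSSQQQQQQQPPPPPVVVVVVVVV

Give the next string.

Each string has the form S^{3n+2} Q^{n+2} P^{n} V^{2n-1}, where the shown terms are n = 2, 3, 4, 5.
For the next term, n = 6, so the run lengths are 20, 8, 6, 11.

SSSSSSSSSSSSSSSSSSSSQQQQQQQQPPPPPPVVVVVVVVVVV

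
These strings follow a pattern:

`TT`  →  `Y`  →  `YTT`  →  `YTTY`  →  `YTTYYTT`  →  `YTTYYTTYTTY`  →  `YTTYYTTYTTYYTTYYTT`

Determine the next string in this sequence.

YTTYYTTYTTYYTTYYTTYTTYYTTYTTY

This is a Fibonacci-style word recurrence s(k) = s(k−1)·s(k−2): e.g. Y·TT = YTT.
The next term joins YTTYYTTYTTYYTTYYTT and YTTYYTTYTTY.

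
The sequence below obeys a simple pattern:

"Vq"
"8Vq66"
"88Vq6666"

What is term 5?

8888Vq66666666

Each term wraps the previous one in 8 on the left and 66 on the right.
From 88Vq6666, 2 further steps: 88Vq6666 → 888Vq666666 → (answer).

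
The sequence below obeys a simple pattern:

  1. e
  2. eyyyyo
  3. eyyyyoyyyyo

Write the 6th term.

eyyyyoyyyyoyyyyoyyyyoyyyyo

Every step adds yyyyo to the end: s(k+1) = s(k)·yyyyo.
From eyyyyoyyyyo, 3 further steps: eyyyyoyyyyo → eyyyyoyyyyoyyyyo → eyyyyoyyyyoyyyyoyyyyo → (answer).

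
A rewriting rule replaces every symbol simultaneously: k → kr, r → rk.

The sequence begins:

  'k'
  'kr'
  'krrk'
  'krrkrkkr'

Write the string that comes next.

krrkrkkrrkkrkrrk

Expanding krrkrkkr: k→kr, r→rk, r→rk, k→kr, r→rk, k→kr, k→kr, r→rk. Concatenated: kr rk rk kr rk kr kr rk.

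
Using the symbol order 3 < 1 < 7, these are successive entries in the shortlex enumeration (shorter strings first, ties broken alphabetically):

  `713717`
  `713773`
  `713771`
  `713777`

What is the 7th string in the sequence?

711337

Stepping forward 3 times from 713777: 713777 → 711333 → 711331, then the target.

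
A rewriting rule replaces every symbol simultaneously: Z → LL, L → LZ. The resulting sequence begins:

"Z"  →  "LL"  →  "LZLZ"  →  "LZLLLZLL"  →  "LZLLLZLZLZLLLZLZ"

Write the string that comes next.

LZLLLZLZLZLLLZLLLZLLLZLZLZLLLZLL

Replace each of the 16 characters of LZLLLZLZLZLLLZLZ in place — LZ LL LZ LZ LZ LL LZ LL LZ LL LZ LZ LZ LL LZ LL — and concatenate.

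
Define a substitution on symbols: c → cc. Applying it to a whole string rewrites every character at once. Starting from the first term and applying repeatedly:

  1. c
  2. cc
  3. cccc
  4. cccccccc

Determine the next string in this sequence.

Expanding cccccccc: c→cc, c→cc, c→cc, c→cc, c→cc, c→cc, c→cc, c→cc. Concatenated: cc cc cc cc cc cc cc cc.

cccccccccccccccc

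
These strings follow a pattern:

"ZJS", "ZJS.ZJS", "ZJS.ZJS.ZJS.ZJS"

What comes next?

ZJS.ZJS.ZJS.ZJS.ZJS.ZJS.ZJS.ZJS

Every step duplicates the string with '.' between the halves.
One more doubling of ZJS.ZJS.ZJS.ZJS gives the answer.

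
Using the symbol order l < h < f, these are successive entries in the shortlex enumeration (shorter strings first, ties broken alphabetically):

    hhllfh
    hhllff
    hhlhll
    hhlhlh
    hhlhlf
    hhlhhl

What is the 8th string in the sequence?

hhlhhf

Continuing the enumeration 2 steps past hhlhhl: hhlhhl → hhlhhh → (answer).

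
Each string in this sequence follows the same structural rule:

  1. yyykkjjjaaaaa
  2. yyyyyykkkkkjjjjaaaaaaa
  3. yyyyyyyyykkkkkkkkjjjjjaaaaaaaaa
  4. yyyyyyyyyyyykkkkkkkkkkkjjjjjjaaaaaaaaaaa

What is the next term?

yyyyyyyyyyyyyyykkkkkkkkkkkkkkjjjjjjjaaaaaaaaaaaaa

Each string has the form y^{3n} k^{3n-1} j^{n+2} a^{2n+3} (n = 1, 2, …).
At n = 5 the blocks have lengths 15, 14, 7, 13.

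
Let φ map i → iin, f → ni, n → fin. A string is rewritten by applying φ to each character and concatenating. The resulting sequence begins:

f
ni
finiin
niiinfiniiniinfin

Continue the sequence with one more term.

Replace each of the 17 characters of niiinfiniiniinfin in place — fin iin iin iin fin ni iin fin iin iin fin iin iin fin ni iin fin — and concatenate.

finiiniiniinfinniiinfiniiniinfiniiniinfinniiinfin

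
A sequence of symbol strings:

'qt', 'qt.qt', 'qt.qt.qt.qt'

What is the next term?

qt.qt.qt.qt.qt.qt.qt.qt

s(k+1) = s(k)·.·s(k) — each term doubles the last with '.' between the halves.
So the next term is two copies of qt.qt.qt.qt with '.' between the halves.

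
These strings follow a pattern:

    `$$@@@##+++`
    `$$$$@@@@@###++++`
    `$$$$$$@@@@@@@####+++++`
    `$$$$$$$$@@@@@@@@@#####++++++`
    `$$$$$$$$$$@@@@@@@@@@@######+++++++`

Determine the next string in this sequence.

$$$$$$$$$$$$@@@@@@@@@@@@@#######++++++++

Each string has the form $^{2n} @^{2n+1} #^{n+1} +^{n+2} (n = 1, 2, …).
Setting n = 6 gives 12, 13, 7, 8 characters in each block.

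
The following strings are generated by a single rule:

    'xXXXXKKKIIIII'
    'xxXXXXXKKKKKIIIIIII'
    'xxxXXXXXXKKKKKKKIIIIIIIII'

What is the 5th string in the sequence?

Term n consists of n-1 x's, followed by n+2 X's, followed by 2n-1 K's, followed by 2n+1 I's, where the shown terms are n = 2, 3, 4.
For term 5, n = 6, so the run lengths are 5, 8, 11, 13.

xxxxxXXXXXXXXKKKKKKKKKKKIIIIIIIIIIIII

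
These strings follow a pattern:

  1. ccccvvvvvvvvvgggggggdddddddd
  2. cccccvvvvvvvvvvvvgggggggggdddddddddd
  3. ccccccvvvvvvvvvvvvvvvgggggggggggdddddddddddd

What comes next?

cccccccvvvvvvvvvvvvvvvvvvgggggggggggggdddddddddddddd

Each string has the form c^{n+1} v^{3n} g^{2n+1} d^{2n+2}, where the shown terms are n = 3, 4, 5.
Setting n = 6 gives 7, 18, 13, 14 characters in each block.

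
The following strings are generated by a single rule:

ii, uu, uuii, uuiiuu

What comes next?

uuiiuuuuii

From term 3 onward, concatenate the last term with the second-to-last: uu·ii = uuii, uuii·uu = uuiiuu, …
The next term joins uuiiuu and uuii.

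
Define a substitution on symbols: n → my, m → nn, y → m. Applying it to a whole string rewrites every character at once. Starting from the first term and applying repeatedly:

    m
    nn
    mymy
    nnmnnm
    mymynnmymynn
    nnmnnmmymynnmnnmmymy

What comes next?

Rewriting the 20 symbols of nnmnnmmymynnmnnmmymy one by one yields my my nn my my nn nn m nn m my my nn my my nn nn m nn m; concatenated:

mymynnmymynnnnmnnmmymynnmymynnnnmnnm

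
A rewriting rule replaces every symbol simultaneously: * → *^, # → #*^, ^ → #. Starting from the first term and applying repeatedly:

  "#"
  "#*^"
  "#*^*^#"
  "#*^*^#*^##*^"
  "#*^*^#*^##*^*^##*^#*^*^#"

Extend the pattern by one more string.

Applying the rule to each of the 24 symbols of #*^*^#*^##*^*^##*^#*^*^# gives the pieces #*^ *^ # *^ # #*^ *^ # #*^ #*^ *^ # *^ # #*^ #*^ *^ # #*^ *^ # *^ # #*^, which concatenate to the answer.

#*^*^#*^##*^*^##*^#*^*^#*^##*^#*^*^##*^*^#*^##*^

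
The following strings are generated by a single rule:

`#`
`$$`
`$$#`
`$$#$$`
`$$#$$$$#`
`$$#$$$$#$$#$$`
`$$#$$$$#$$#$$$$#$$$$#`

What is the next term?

$$#$$$$#$$#$$$$#$$$$#$$#$$$$#$$#$$

From term 3 onward, concatenate the last term with the second-to-last: $$·# = $$#, $$#·$$ = $$#$$, …
Continuing: $$#$$$$#$$#$$$$#$$$$# · $$#$$$$#$$#$$ gives term 8.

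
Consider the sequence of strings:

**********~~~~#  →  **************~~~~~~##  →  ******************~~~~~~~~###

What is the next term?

The n-th term is 4n+2 *'s then 2n ~'s then n-1 #'s, where the shown terms are n = 2, 3, 4.
At n = 5 the blocks have lengths 22, 10, 4.

**********************~~~~~~~~~~####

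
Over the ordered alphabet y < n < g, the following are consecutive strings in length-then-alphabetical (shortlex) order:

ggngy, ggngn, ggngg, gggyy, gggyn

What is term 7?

Continuing the enumeration 2 steps past gggyn: gggyn → gggyg → (answer).

gggny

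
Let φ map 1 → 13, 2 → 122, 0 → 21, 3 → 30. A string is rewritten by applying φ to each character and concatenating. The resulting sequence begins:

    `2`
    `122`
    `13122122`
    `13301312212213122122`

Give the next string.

Rewriting the 20 symbols of 13301312212213122122 one by one yields 13 30 30 21 13 30 13 122 122 13 122 122 13 30 13 122 122 13 122 122; concatenated:

133030211330131221221312212213301312212213122122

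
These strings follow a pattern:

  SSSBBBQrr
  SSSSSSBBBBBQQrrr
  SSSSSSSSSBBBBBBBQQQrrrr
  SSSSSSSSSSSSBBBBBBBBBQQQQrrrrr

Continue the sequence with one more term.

The n-th term is 3n S's then 2n+1 B's then n Q's then n+1 r's (n = 1, 2, …).
Setting n = 5 gives 15, 11, 5, 6 characters in each block.

SSSSSSSSSSSSSSSBBBBBBBBBBBQQQQQrrrrrr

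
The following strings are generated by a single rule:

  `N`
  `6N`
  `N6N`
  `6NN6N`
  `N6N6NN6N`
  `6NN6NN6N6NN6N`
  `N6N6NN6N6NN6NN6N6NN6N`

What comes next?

6NN6NN6N6NN6NN6N6NN6N6NN6NN6N6NN6N

From term 3 onward, concatenate the second-to-last term with the last: N·6N = N6N, 6N·N6N = 6NN6N, …
So term 8 is 6NN6NN6N6NN6N·N6N6NN6N6NN6NN6N6NN6N.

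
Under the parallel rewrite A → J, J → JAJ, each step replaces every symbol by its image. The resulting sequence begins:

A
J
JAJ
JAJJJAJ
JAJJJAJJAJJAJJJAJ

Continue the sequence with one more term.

Rewriting the 17 symbols of JAJJJAJJAJJAJJJAJ one by one yields JAJ J JAJ JAJ JAJ J JAJ JAJ J JAJ JAJ J JAJ JAJ JAJ J JAJ; concatenated:

JAJJJAJJAJJAJJJAJJAJJJAJJAJJJAJJAJJAJJJAJ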